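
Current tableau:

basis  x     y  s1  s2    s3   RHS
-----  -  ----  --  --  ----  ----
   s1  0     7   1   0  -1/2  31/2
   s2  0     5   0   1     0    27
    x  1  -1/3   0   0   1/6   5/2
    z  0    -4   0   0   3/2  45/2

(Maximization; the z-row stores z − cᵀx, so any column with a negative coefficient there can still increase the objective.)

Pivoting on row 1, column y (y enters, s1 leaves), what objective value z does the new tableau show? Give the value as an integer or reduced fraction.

Minimum ratio for y: (31/2)/7 = 31/14.
z changes by −(z-row coeff of y)·ratio = −(-4)·(31/14) = 62/7.
New z = 45/2 + (62/7) = 439/14.

439/14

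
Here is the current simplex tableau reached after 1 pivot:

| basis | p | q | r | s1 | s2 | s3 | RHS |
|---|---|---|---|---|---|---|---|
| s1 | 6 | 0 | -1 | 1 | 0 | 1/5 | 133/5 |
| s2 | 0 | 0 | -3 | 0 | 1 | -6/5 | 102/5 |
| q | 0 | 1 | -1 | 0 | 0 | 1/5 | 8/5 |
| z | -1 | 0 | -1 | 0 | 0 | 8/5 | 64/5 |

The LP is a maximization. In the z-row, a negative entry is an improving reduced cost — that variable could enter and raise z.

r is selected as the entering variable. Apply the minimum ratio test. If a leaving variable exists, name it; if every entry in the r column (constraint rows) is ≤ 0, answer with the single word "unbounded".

r-column entries: row 1: -1, row 2: -3, row 3: -1. All ≤ 0, so r can increase without bound; the LP is unbounded in this direction.

unbounded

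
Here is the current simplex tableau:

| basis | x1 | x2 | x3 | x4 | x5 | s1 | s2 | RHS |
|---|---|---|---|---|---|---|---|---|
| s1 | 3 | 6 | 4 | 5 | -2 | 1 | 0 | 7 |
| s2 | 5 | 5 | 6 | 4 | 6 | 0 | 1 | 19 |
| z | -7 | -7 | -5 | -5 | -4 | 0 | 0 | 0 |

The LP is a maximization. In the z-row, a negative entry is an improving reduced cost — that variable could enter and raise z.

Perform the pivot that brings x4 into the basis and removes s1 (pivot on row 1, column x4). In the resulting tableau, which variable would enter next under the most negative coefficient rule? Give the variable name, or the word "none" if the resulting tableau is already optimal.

x5

Pivot element 5. New z-row = old z-row − (-5)·(row 1/5).
Updated z-row coefficients: x1: -4, x2: -1, x3: -1, x4: 0, x5: -6, s1: 1, s2: 0.
The most negative is -6 in column x5, so x5 would enter next.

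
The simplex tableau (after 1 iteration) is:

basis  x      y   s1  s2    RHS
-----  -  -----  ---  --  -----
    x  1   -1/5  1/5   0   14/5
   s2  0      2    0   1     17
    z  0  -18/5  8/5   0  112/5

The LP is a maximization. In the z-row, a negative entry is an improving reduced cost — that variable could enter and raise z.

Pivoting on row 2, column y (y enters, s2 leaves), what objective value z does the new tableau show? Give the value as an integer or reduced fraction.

Minimum ratio for y: 17/2 = 17/2.
z changes by −(z-row coeff of y)·ratio = −(-18/5)·(17/2) = 153/5.
New z = 112/5 + (153/5) = 53.

53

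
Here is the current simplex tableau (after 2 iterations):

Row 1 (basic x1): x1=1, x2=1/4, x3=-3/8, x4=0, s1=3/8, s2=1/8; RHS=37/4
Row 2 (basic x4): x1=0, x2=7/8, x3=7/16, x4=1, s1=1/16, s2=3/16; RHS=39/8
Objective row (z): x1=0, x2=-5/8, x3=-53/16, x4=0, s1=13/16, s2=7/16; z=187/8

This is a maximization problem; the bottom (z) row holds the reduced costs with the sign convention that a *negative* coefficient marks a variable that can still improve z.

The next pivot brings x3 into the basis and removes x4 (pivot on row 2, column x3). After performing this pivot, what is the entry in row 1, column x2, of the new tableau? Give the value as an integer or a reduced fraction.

1

Pivot element is row 2, column x3: 7/16.
Normalize row 2: new (row 2, x2) = (7/8)/(7/16) = 2.
row 1 ← row 1 − (-3/8)·(new row 2): 1/4 − (-3/8)·2 = 1.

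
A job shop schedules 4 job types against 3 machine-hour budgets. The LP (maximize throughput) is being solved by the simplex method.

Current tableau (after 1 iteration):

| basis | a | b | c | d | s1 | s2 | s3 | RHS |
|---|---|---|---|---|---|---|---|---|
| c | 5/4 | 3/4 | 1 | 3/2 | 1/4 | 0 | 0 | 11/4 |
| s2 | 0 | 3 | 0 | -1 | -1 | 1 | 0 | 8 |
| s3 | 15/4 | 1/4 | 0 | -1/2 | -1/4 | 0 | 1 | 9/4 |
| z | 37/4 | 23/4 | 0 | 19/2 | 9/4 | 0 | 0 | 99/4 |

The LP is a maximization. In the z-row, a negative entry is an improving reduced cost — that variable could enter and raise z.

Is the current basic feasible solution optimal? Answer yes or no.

No objective-row coefficient is strictly negative, so no entering variable exists; the tableau is optimal.

yes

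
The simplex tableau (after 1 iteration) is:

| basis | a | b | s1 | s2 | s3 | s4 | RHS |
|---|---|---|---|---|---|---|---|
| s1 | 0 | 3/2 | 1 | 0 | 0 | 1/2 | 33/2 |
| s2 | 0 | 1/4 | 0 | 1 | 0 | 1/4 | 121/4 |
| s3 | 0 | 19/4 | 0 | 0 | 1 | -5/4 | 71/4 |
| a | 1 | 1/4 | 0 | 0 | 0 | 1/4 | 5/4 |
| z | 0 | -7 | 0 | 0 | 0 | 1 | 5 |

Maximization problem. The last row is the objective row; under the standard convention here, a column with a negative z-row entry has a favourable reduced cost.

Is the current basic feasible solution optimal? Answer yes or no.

no

Column b has objective-row coefficient -7, which is negative; an improving pivot exists, so not yet optimal.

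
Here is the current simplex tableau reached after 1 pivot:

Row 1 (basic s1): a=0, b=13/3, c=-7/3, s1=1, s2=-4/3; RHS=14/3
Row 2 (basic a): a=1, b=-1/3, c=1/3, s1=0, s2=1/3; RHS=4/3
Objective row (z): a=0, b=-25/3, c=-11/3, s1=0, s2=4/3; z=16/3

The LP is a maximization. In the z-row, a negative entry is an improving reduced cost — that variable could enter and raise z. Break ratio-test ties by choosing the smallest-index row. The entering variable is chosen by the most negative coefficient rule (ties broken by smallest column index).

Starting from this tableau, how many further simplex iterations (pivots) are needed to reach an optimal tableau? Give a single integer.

pivot: b in, s1 out → z = 186/13
pivot: c in, a out → z = 104
No improving column remains; optimal.

2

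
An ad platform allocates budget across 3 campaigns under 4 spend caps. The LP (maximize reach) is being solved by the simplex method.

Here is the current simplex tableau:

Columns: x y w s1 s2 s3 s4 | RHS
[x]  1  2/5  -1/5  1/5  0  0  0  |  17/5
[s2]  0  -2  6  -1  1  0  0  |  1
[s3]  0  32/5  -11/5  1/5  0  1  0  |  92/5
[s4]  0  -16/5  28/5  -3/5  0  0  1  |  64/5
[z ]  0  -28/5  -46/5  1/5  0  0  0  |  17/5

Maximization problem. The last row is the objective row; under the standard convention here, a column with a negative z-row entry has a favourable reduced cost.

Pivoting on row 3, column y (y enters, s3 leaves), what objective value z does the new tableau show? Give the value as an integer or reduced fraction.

39/2

Minimum ratio for y: (92/5)/(32/5) = 23/8.
z changes by −(z-row coeff of y)·ratio = −(-28/5)·(23/8) = 161/10.
New z = 17/5 + (161/10) = 39/2.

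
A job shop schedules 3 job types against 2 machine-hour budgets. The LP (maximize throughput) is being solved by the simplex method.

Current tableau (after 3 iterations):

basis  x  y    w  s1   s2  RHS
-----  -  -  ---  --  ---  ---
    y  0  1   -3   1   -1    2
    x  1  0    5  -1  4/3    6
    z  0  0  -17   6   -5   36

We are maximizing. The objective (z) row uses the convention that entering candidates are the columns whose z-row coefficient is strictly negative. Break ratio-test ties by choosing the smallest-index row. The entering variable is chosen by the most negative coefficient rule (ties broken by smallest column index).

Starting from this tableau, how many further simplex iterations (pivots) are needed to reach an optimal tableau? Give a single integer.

2

pivot: w in, x out → z = 282/5
pivot: s2 in, w out → z = 117/2
No improving column remains; optimal.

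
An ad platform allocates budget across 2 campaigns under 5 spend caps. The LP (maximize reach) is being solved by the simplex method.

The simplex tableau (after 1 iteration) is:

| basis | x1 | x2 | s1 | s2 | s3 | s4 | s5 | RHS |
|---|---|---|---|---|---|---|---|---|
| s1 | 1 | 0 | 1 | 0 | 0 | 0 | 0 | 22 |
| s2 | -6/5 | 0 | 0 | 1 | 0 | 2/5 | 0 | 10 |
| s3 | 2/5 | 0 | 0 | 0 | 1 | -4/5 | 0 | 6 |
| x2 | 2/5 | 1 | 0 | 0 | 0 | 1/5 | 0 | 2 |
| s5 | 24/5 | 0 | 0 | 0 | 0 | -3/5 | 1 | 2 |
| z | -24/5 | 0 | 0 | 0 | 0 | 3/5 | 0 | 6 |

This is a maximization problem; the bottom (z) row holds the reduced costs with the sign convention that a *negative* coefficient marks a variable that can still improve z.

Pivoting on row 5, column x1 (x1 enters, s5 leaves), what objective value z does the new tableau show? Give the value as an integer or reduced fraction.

8

Minimum ratio for x1: 2/(24/5) = 5/12.
z changes by −(z-row coeff of x1)·ratio = −(-24/5)·(5/12) = 2.
New z = 6 + 2 = 8.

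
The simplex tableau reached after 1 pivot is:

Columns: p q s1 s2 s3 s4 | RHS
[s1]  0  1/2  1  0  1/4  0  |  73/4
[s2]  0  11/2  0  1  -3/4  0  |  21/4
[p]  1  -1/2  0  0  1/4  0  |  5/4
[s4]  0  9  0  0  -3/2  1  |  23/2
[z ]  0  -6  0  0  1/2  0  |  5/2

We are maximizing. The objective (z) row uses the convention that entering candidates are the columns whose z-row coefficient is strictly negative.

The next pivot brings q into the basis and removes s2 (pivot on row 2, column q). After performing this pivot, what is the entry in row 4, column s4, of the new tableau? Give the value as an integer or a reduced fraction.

Pivot element is row 2, column q: 11/2.
Normalize row 2: new (row 2, s4) = 0/(11/2) = 0.
row 4 ← row 4 − 9·(new row 2): 1 − 9·0 = 1.

1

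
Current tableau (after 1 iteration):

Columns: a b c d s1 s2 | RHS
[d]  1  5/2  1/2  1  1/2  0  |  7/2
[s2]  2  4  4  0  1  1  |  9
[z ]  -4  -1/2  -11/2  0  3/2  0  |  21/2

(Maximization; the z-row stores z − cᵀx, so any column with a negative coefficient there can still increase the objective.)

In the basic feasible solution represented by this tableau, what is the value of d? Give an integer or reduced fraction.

7/2

d is basic (row 1); its value is the RHS of that row: 7/2.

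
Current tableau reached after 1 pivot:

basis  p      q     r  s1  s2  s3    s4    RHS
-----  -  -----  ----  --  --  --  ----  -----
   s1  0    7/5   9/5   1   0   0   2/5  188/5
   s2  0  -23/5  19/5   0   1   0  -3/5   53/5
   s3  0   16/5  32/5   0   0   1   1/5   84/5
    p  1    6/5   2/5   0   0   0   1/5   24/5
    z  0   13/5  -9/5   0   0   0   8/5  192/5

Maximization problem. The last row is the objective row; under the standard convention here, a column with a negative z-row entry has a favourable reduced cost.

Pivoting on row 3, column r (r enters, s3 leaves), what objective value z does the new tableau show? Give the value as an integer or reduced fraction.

Minimum ratio for r: (84/5)/(32/5) = 21/8.
z changes by −(z-row coeff of r)·ratio = −(-9/5)·(21/8) = 189/40.
New z = 192/5 + (189/40) = 345/8.

345/8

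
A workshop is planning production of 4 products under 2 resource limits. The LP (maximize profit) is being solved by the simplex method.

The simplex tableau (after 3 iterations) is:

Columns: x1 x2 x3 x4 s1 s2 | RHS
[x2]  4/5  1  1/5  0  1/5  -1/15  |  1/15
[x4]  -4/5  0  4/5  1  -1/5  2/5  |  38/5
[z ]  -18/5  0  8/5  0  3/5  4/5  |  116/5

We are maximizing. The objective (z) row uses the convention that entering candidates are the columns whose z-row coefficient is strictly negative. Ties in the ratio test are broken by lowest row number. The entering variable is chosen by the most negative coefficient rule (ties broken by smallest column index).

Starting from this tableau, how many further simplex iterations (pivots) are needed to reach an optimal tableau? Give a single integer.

pivot: x1 in, x2 out → z = 47/2
No improving column remains; optimal.

1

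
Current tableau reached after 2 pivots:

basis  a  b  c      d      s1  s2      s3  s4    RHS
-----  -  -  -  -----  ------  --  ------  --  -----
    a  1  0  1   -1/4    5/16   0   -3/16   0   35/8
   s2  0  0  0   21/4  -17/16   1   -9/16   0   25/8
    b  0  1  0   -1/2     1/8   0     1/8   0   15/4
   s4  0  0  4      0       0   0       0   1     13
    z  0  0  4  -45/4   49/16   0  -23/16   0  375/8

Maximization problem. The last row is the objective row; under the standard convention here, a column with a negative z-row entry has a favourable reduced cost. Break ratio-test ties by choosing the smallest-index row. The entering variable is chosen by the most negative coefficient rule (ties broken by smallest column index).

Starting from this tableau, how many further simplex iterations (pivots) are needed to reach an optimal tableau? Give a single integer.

2

pivot: d in, s2 out → z = 375/7
pivot: s3 in, b out → z = 610/3
No improving column remains; optimal.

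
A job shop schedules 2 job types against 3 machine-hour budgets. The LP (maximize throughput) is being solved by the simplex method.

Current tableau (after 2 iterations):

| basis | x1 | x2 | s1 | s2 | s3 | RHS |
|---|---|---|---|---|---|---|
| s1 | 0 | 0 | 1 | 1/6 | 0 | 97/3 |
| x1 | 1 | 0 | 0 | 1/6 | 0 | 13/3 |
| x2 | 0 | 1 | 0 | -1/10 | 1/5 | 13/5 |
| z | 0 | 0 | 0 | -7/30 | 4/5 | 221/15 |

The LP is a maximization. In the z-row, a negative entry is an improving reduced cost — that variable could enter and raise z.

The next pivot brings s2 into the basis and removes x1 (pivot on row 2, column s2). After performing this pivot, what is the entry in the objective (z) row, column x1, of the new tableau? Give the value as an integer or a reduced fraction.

7/5

Pivot element is row 2, column s2: 1/6.
Normalize row 2: new (row 2, x1) = 1/(1/6) = 6.
z-row ← z-row − (-7/30)·(new row 2): 0 − (-7/30)·6 = 7/5.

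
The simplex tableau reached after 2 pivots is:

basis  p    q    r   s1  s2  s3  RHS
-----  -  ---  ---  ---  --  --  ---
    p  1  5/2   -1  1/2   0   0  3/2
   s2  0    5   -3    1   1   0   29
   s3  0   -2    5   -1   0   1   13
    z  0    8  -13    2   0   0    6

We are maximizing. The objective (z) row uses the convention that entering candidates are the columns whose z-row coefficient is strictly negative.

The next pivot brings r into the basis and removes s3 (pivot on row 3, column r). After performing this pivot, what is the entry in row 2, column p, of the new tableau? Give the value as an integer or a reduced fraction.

Pivot element is row 3, column r: 5.
Normalize row 3: new (row 3, p) = 0/5 = 0.
row 2 ← row 2 − (-3)·(new row 3): 0 − (-3)·0 = 0.

0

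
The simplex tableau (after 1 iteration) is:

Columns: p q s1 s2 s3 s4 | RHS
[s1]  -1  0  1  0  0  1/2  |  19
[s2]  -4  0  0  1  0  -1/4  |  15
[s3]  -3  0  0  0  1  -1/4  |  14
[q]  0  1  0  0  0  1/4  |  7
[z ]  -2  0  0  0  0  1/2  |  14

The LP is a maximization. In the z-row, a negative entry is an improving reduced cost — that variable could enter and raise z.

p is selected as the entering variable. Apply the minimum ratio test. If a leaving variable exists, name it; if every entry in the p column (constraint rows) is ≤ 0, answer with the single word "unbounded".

p-column entries: row 1: -1, row 2: -4, row 3: -3, row 4: 0. All ≤ 0, so p can increase without bound; the LP is unbounded in this direction.

unbounded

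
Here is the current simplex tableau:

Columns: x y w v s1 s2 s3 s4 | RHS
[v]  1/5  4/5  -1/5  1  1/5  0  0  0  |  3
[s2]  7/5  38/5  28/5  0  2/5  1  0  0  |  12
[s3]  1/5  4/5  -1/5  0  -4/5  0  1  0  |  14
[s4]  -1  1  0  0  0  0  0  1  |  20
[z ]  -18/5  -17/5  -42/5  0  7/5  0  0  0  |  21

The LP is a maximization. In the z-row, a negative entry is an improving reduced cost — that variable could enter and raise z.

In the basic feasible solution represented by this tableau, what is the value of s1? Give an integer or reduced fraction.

s1 is nonbasic (not in the basis column), so its value in the current BFS is 0.

0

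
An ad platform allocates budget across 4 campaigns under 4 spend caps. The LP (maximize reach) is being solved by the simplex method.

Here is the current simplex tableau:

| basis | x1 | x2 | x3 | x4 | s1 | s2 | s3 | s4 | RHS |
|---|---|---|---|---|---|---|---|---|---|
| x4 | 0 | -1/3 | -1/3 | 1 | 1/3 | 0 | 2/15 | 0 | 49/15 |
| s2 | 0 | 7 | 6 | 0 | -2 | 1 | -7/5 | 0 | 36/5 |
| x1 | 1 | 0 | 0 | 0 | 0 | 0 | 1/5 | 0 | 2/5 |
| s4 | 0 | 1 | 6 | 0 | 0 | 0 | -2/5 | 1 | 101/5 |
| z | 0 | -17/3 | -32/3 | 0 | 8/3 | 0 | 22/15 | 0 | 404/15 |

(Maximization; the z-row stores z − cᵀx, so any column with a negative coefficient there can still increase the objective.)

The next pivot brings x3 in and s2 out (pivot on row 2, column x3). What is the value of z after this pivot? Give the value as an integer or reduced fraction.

596/15

Minimum ratio for x3: (36/5)/6 = 6/5.
z changes by −(z-row coeff of x3)·ratio = −(-32/3)·(6/5) = 64/5.
New z = 404/15 + (64/5) = 596/15.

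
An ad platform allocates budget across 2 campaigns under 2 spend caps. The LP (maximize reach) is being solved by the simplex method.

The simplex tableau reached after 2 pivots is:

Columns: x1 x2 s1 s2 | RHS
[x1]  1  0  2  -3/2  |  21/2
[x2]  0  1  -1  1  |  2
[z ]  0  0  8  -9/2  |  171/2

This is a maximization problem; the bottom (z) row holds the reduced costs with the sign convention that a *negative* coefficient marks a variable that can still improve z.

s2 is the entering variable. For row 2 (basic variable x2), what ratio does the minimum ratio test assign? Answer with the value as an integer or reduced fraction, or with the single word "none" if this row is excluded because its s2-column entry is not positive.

Ratio = RHS / (s2 entry) = 2 / 1 = 2.

2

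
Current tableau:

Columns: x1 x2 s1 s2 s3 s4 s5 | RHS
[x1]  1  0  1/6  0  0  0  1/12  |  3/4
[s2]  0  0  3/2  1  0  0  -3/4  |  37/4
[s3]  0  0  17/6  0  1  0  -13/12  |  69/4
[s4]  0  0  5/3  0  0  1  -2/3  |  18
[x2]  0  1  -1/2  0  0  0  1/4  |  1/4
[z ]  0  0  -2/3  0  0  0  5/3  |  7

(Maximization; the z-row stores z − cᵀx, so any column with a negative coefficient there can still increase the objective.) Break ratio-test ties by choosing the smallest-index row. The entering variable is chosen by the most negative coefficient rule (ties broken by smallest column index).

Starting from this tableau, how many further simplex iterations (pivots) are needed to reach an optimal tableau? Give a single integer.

1

pivot: s1 in, x1 out → z = 10
No improving column remains; optimal.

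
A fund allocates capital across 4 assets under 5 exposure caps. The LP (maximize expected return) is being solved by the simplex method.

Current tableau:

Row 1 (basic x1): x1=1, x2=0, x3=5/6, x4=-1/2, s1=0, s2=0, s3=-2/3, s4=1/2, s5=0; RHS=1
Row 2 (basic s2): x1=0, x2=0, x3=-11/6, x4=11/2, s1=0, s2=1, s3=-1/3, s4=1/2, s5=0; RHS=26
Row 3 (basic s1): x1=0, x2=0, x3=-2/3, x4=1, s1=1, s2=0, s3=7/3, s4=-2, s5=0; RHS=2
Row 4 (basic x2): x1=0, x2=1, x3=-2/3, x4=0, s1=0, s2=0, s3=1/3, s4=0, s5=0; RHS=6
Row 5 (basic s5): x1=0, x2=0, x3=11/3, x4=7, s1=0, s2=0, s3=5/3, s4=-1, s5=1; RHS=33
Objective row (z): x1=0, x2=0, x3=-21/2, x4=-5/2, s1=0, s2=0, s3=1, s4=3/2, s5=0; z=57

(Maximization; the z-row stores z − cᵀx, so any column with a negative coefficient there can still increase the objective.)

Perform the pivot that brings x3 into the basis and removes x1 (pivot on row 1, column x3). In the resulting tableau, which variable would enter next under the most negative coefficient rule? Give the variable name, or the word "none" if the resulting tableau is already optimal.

Pivot element 5/6. New z-row = old z-row − (-21/2)·(row 1/(5/6)).
Updated z-row coefficients: x1: 63/5, x2: 0, x3: 0, x4: -44/5, s1: 0, s2: 0, s3: -37/5, s4: 39/5, s5: 0.
The most negative is -44/5 in column x4, so x4 would enter next.

x4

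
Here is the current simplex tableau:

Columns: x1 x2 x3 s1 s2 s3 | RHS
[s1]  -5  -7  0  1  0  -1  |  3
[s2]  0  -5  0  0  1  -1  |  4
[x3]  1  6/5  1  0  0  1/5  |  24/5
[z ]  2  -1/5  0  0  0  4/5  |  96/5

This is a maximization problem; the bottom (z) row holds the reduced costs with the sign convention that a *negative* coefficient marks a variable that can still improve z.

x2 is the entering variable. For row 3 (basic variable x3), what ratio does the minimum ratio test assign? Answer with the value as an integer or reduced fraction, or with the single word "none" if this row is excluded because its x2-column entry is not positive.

Ratio = RHS / (x2 entry) = (24/5) / (6/5) = 4.

4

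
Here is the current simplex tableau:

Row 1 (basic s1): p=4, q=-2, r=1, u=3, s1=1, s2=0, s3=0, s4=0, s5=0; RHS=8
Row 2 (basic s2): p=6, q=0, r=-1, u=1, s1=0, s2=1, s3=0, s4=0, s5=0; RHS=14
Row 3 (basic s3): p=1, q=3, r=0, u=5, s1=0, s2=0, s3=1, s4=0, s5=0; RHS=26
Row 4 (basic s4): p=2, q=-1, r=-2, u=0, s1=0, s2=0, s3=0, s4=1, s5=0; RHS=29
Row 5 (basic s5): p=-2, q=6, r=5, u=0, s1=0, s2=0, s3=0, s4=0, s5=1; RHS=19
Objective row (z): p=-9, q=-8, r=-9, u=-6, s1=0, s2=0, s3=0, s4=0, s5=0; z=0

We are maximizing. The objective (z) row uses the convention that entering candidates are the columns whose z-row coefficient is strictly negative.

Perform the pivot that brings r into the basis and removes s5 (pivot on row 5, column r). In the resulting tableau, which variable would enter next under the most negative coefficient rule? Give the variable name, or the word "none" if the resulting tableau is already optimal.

p

Pivot element 5. New z-row = old z-row − (-9)·(row 5/5).
Updated z-row coefficients: p: -63/5, q: 14/5, r: 0, u: -6, s1: 0, s2: 0, s3: 0, s4: 0, s5: 9/5.
The most negative is -63/5 in column p, so p would enter next.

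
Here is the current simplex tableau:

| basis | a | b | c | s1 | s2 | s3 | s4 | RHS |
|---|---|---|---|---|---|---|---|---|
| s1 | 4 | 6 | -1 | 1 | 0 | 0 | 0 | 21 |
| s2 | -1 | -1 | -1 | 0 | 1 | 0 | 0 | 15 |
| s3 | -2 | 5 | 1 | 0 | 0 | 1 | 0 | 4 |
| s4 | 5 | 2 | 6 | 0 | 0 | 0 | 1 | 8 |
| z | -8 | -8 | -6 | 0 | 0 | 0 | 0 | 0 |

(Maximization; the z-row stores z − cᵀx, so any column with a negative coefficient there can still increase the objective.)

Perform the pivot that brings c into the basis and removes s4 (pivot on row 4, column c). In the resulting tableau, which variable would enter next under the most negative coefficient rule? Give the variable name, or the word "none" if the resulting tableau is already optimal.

Pivot element 6. New z-row = old z-row − (-6)·(row 4/6).
Updated z-row coefficients: a: -3, b: -6, c: 0, s1: 0, s2: 0, s3: 0, s4: 1.
The most negative is -6 in column b, so b would enter next.

b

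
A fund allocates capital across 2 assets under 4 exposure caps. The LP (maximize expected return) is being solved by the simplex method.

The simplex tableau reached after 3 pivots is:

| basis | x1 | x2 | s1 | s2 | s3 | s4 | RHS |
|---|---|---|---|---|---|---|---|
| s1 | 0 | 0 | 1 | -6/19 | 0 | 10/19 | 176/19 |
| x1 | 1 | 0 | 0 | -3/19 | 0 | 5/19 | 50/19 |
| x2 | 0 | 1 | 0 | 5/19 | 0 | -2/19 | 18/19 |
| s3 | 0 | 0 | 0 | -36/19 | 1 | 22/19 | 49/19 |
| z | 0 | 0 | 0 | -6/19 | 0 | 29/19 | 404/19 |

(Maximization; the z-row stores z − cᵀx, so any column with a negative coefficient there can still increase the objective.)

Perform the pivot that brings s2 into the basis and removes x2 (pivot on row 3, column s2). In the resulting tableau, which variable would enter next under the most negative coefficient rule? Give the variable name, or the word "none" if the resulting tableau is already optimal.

none

Pivot element 5/19. New z-row = old z-row − (-6/19)·(row 3/(5/19)).
Updated z-row coefficients: x1: 0, x2: 6/5, s1: 0, s2: 0, s3: 0, s4: 7/5.
No coefficient is strictly negative; the tableau after this pivot is optimal.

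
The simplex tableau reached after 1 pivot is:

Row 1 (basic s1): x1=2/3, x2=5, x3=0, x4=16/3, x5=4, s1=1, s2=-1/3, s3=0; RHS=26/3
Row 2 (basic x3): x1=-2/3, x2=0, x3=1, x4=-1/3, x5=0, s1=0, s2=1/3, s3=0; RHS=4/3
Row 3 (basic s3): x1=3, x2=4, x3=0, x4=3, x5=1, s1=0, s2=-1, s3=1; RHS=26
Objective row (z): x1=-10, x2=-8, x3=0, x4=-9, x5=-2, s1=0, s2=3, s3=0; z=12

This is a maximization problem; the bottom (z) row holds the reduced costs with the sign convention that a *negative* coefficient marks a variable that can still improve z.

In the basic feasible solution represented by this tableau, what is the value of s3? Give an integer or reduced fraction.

s3 is basic (row 3); its value is the RHS of that row: 26.

26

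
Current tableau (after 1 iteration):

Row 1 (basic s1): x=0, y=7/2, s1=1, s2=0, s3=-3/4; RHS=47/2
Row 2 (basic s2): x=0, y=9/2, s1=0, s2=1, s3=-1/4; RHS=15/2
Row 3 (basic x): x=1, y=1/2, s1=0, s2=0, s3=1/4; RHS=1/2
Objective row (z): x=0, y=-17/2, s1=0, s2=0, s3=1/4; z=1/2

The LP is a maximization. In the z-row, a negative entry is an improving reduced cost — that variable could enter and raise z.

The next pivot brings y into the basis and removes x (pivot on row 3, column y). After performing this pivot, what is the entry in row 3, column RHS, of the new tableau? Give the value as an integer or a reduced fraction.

Pivot element is row 3, column y: 1/2.
Normalize row 3: new (row 3, RHS) = (1/2)/(1/2) = 1.
Row 3 is the pivot row, so the entry is 1.

1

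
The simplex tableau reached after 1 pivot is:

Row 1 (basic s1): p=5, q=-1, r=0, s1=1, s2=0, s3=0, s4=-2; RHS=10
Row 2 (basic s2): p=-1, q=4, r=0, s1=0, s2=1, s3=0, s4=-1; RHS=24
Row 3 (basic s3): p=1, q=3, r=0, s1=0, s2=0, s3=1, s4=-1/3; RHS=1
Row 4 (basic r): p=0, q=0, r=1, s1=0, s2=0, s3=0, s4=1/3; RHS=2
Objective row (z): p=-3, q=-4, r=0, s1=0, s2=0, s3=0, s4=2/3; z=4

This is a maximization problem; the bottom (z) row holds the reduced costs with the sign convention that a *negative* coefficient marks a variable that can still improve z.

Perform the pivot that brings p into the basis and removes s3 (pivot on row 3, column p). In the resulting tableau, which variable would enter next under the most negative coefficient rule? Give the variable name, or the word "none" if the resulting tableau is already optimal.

s4

Pivot element 1. New z-row = old z-row − (-3)·(row 3/1).
Updated z-row coefficients: p: 0, q: 5, r: 0, s1: 0, s2: 0, s3: 3, s4: -1/3.
The most negative is -1/3 in column s4, so s4 would enter next.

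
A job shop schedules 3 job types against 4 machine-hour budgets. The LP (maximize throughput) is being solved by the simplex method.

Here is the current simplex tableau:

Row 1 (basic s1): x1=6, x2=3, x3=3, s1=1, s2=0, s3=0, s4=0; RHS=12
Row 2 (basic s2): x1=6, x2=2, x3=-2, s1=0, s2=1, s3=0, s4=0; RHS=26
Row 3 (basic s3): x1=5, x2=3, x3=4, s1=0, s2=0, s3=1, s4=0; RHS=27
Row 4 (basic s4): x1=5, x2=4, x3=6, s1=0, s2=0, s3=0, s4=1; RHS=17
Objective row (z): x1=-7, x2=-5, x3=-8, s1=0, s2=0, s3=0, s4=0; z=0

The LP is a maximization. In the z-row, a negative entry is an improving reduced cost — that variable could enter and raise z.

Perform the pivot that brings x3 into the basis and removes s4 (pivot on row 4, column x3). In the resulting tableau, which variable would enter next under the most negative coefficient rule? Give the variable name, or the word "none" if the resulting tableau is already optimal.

x1

Pivot element 6. New z-row = old z-row − (-8)·(row 4/6).
Updated z-row coefficients: x1: -1/3, x2: 1/3, x3: 0, s1: 0, s2: 0, s3: 0, s4: 4/3.
The most negative is -1/3 in column x1, so x1 would enter next.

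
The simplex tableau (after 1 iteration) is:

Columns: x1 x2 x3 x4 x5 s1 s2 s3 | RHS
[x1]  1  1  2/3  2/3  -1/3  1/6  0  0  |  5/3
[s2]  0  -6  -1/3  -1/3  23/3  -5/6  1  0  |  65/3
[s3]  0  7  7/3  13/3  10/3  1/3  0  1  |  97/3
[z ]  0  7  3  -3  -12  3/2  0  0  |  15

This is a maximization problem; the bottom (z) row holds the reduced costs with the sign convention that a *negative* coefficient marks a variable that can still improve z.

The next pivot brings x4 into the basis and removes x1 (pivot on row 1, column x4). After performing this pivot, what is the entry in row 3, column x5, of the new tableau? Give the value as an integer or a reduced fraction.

Pivot element is row 1, column x4: 2/3.
Normalize row 1: new (row 1, x5) = (-1/3)/(2/3) = -1/2.
row 3 ← row 3 − (13/3)·(new row 1): 10/3 − (13/3)·(-1/2) = 11/2.

11/2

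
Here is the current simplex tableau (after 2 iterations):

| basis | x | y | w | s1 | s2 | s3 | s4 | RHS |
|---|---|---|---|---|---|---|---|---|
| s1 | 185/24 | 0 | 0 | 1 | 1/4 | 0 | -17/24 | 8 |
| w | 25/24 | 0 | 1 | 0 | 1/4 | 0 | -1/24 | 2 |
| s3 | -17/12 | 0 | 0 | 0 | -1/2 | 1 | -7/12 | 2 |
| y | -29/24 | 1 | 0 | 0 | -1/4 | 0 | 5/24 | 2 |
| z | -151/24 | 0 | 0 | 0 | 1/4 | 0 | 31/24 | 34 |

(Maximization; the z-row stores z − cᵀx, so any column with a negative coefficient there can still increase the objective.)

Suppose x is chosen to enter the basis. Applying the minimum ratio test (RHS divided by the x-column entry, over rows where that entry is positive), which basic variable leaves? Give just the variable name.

Ratios: row 1 (s1): 8/(185/24) = 192/185; row 2 (w): 2/(25/24) = 48/25; row 3 (s3): entry -17/12 ≤ 0, skip; row 4 (y): entry -29/24 ≤ 0, skip.
Minimum ratio 192/185 is in the s1 row, so s1 leaves.

s1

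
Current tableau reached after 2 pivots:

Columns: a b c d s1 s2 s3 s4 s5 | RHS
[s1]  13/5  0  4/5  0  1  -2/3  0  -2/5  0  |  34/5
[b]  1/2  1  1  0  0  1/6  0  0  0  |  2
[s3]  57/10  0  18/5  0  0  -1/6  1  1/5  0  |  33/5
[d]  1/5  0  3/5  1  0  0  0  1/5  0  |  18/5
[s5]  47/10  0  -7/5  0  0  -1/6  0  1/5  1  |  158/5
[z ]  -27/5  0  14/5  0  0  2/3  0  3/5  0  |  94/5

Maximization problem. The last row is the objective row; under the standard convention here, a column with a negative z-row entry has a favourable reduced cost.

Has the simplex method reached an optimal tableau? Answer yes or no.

Column a has objective-row coefficient -27/5, which is negative; an improving pivot exists, so not yet optimal.

no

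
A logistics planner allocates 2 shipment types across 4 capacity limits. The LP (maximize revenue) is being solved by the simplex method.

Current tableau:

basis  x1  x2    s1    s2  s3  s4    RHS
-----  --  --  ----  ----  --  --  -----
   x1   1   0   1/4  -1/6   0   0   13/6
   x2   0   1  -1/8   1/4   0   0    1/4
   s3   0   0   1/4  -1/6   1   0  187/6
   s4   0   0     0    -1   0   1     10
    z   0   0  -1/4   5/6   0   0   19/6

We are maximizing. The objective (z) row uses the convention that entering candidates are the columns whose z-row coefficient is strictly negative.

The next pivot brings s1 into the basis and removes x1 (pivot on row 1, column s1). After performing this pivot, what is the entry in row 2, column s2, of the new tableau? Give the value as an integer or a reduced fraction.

Pivot element is row 1, column s1: 1/4.
Normalize row 1: new (row 1, s2) = (-1/6)/(1/4) = -2/3.
row 2 ← row 2 − (-1/8)·(new row 1): 1/4 − (-1/8)·(-2/3) = 1/6.

1/6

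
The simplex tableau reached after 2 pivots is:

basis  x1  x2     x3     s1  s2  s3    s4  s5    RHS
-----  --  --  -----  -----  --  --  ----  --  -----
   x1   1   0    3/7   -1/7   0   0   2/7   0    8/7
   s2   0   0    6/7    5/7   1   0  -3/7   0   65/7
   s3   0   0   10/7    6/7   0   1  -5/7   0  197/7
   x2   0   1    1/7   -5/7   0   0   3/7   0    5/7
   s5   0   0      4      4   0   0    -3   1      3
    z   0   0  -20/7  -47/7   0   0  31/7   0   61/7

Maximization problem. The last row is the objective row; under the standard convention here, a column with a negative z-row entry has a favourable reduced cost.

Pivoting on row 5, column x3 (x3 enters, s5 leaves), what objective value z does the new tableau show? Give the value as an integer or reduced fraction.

Minimum ratio for x3: 3/4 = 3/4.
z changes by −(z-row coeff of x3)·ratio = −(-20/7)·(3/4) = 15/7.
New z = 61/7 + (15/7) = 76/7.

76/7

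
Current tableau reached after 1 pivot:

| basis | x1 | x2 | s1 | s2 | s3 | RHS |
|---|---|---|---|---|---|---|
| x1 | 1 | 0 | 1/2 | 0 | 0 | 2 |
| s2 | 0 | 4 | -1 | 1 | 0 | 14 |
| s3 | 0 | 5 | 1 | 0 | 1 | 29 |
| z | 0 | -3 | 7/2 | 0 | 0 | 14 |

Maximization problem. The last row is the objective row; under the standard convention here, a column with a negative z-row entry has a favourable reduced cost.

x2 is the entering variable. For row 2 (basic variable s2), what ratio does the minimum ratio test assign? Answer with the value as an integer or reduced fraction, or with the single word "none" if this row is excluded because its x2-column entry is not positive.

7/2

Ratio = RHS / (x2 entry) = 14 / 4 = 7/2.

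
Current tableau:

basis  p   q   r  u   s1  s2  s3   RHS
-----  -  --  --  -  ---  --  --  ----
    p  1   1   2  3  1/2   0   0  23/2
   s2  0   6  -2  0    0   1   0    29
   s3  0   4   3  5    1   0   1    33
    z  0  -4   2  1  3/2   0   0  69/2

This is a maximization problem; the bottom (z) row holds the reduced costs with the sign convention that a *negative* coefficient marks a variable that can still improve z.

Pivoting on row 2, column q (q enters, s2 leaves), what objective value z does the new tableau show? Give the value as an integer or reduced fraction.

323/6

Minimum ratio for q: 29/6 = 29/6.
z changes by −(z-row coeff of q)·ratio = −(-4)·(29/6) = 58/3.
New z = 69/2 + (58/3) = 323/6.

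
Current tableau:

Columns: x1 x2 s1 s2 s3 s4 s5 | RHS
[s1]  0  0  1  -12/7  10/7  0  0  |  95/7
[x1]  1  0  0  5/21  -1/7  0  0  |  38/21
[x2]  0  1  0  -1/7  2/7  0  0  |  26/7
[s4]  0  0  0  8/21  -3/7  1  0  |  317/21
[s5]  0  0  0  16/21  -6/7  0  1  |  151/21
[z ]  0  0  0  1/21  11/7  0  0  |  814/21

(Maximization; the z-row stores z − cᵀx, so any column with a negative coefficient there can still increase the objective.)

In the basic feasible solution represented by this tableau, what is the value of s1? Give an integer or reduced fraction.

s1 is basic (row 1); its value is the RHS of that row: 95/7.

95/7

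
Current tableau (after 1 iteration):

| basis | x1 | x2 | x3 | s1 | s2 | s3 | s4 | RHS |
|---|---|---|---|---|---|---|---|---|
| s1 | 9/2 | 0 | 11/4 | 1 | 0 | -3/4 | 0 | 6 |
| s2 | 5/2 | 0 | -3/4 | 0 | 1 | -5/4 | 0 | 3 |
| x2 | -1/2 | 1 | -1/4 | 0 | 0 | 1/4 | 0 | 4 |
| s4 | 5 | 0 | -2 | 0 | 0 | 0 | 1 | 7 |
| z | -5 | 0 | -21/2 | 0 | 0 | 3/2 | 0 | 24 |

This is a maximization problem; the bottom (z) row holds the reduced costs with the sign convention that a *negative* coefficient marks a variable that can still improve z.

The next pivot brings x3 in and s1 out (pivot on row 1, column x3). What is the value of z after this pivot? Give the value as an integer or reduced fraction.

516/11

Minimum ratio for x3: 6/(11/4) = 24/11.
z changes by −(z-row coeff of x3)·ratio = −(-21/2)·(24/11) = 252/11.
New z = 24 + (252/11) = 516/11.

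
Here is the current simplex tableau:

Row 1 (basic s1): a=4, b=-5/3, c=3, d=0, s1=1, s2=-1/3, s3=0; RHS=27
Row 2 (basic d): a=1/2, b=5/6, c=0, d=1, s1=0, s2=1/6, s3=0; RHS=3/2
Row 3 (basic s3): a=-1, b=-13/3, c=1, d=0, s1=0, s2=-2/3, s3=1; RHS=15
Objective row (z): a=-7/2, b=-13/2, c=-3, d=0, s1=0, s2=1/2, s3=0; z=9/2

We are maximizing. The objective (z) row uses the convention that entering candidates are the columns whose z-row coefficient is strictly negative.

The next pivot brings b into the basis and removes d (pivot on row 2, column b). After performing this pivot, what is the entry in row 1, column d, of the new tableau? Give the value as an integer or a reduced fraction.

Pivot element is row 2, column b: 5/6.
Normalize row 2: new (row 2, d) = 1/(5/6) = 6/5.
row 1 ← row 1 − (-5/3)·(new row 2): 0 − (-5/3)·(6/5) = 2.

2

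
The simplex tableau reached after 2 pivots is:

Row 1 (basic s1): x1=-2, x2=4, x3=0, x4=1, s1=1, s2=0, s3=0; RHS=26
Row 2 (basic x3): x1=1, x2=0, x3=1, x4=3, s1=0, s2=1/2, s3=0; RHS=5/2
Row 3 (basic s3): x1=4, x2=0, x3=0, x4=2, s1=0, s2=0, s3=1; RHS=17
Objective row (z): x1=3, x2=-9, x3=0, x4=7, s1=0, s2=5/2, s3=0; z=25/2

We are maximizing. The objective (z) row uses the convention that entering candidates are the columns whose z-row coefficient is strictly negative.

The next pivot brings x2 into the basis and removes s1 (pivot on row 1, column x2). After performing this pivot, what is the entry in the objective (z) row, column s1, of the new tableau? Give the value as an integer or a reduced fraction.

9/4

Pivot element is row 1, column x2: 4.
Normalize row 1: new (row 1, s1) = 1/4 = 1/4.
z-row ← z-row − (-9)·(new row 1): 0 − (-9)·(1/4) = 9/4.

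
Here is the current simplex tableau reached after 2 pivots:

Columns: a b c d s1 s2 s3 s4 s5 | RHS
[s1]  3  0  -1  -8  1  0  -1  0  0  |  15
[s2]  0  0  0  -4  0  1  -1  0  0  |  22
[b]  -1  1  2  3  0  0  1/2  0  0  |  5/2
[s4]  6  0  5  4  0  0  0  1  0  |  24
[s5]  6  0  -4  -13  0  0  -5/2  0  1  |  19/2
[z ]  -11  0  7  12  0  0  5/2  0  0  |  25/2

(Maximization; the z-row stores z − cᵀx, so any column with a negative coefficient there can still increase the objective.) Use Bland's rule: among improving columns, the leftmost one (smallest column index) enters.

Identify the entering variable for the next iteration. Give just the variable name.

Objective-row coefficients: a: -11, b: 0, c: 7, d: 12, s1: 0, s2: 0, s3: 5/2, s4: 0, s5: 0.
Improving columns: a. Bland's rule picks the smallest column index → a.

a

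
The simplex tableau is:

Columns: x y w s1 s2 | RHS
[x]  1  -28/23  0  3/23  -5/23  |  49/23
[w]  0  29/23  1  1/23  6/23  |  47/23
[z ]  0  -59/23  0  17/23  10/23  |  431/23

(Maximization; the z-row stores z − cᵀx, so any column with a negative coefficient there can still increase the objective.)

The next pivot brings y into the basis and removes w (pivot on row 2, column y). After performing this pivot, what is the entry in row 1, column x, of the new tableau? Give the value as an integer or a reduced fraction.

1

Pivot element is row 2, column y: 29/23.
Normalize row 2: new (row 2, x) = 0/(29/23) = 0.
row 1 ← row 1 − (-28/23)·(new row 2): 1 − (-28/23)·0 = 1.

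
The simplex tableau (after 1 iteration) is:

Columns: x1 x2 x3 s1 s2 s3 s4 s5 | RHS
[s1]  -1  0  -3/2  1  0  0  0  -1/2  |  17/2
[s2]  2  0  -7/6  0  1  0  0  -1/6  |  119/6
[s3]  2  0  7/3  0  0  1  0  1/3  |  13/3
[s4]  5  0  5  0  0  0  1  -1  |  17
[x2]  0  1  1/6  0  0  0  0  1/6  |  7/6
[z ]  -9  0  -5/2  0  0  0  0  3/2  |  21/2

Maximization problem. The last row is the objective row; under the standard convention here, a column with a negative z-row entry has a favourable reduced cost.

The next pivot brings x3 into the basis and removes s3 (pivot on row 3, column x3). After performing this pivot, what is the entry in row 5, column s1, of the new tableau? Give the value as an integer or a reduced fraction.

Pivot element is row 3, column x3: 7/3.
Normalize row 3: new (row 3, s1) = 0/(7/3) = 0.
row 5 ← row 5 − (1/6)·(new row 3): 0 − (1/6)·0 = 0.

0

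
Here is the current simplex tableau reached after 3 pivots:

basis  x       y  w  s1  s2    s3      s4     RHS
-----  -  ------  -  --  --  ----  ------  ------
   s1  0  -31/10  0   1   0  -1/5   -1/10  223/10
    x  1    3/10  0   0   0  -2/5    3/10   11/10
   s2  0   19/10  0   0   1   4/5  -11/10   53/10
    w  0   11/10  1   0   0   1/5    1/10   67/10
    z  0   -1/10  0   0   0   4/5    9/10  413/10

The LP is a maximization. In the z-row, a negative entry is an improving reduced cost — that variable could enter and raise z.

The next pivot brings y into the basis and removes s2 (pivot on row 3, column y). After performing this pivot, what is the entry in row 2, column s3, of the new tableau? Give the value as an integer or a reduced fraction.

-10/19

Pivot element is row 3, column y: 19/10.
Normalize row 3: new (row 3, s3) = (4/5)/(19/10) = 8/19.
row 2 ← row 2 − (3/10)·(new row 3): -2/5 − (3/10)·(8/19) = -10/19.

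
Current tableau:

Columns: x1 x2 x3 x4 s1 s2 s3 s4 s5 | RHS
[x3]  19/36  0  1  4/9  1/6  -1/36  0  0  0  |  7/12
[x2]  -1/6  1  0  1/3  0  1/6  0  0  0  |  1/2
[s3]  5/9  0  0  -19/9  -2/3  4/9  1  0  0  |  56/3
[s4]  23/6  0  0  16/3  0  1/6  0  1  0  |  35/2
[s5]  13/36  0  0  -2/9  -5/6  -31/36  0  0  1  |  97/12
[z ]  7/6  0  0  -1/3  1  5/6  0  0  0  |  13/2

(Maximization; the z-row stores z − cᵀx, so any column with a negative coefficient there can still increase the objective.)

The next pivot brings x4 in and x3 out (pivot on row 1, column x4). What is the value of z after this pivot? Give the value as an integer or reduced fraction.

111/16

Minimum ratio for x4: (7/12)/(4/9) = 21/16.
z changes by −(z-row coeff of x4)·ratio = −(-1/3)·(21/16) = 7/16.
New z = 13/2 + (7/16) = 111/16.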